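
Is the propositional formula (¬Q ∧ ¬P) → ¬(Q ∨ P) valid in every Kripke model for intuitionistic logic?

This is a constructively valid De Morgan direction (conjunction of negations to negated disjunction), which is intuitionistically derivable.
If both ¬Q and ¬P hold at a world, no accessible world forces Q or forces P, so none forces Q ∨ P.

Yes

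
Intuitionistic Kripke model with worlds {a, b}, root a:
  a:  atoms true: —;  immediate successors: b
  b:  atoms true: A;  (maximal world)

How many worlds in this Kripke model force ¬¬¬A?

a: does not force it — a ⊮ ¬¬¬A since a is accessible from a and a ⊩ ¬¬A.
b: does not force it.
Worlds forcing the formula: { }.

0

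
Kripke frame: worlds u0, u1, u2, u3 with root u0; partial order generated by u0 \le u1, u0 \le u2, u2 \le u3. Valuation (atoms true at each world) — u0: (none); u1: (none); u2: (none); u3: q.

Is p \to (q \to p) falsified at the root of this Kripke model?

No

u0 \Vdash p \to (q \to p) vacuously: no world accessible from u0 forces the antecedent p.
So the root u0 forces p \to (q \to p); the model is not a countermodel.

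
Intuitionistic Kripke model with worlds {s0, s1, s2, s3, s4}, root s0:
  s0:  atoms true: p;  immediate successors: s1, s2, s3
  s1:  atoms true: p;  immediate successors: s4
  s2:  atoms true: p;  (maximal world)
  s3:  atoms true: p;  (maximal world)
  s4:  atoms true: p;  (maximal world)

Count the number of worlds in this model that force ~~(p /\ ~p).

0

s0: does not force it — s0 ||-/- ~~(p /\ ~p) since s0 is accessible from s0 and s0 ||- ~(p /\ ~p).
s1: does not force it — s1 ||-/- ~~(p /\ ~p) since s1 is accessible from s1 and s1 ||- ~(p /\ ~p).
s2: does not force it.
s3: does not force it.
s4: does not force it.
Worlds forcing the formula: { }.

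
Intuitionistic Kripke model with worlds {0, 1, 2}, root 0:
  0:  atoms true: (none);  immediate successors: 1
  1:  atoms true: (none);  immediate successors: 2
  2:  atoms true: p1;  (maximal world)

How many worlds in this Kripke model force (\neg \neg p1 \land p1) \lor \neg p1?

0: does not force it — 0 \nVdash (\neg \neg p1 \land p1) \lor \neg p1: neither disjunct is forced at 0.
1: does not force it — 1 \nVdash (\neg \neg p1 \land p1) \lor \neg p1: neither disjunct is forced at 1.
2: forces it.
Worlds forcing the formula: {2}.

1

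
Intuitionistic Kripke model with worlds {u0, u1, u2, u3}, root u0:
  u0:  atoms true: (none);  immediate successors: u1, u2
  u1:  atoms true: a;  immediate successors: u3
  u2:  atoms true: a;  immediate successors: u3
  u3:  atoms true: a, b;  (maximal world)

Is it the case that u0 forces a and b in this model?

No

u0 does not force a and b since u0 fails a.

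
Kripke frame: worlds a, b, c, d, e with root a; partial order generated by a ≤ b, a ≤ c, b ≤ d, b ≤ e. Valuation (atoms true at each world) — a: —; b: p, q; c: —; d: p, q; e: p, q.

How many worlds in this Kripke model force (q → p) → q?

a: does not force it — a ⊮ (q → p) → q: already at a itself, a ⊩ q → p but a ⊮ q.
b: forces it.
c: does not force it.
d: forces it.
e: forces it.
Worlds forcing the formula: {b, d, e}.

3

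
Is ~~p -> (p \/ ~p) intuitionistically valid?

This is a variant of double-negation elimination (deriving excluded middle from double negation), which is not intuitionistically valid.
A Kripke countermodel: worlds u0, u1; order generated by u0 <= u1; atoms true at each world — u0:{}; u1:{p}.
u0 ||-/- ~~p -> (p \/ ~p): already at u0 itself, u0 ||- ~~p but u0 ||-/- p \/ ~p.
u0 ||-/- p \/ ~p: neither disjunct is forced at u0.
u0 lacks atom p, so u0 ||-/- p.
So the root u0 does not force the formula.

No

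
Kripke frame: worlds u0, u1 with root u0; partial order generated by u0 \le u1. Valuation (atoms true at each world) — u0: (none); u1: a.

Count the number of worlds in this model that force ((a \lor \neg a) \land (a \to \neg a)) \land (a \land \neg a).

u0: does not force it — u0 \nVdash ((a \lor \neg a) \land (a \to \neg a)) \land (a \land \neg a) since u0 fails (a \lor \neg a) \land (a \to \neg a).
u1: does not force it — u1 \nVdash ((a \lor \neg a) \land (a \to \neg a)) \land (a \land \neg a) since u1 fails (a \lor \neg a) \land (a \to \neg a).
Worlds forcing the formula: { }.

0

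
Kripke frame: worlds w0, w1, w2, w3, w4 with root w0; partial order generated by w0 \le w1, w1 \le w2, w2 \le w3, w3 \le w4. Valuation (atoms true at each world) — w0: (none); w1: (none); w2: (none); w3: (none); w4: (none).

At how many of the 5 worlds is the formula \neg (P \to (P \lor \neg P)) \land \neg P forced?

w0: does not force it — w0 \nVdash \neg (P \to (P \lor \neg P)) \land \neg P since w0 fails \neg (P \to (P \lor \neg P)).
w1: does not force it — w1 \nVdash \neg (P \to (P \lor \neg P)) \land \neg P since w1 fails \neg (P \to (P \lor \neg P)).
w2: does not force it — w2 \nVdash \neg (P \to (P \lor \neg P)) \land \neg P since w2 fails \neg (P \to (P \lor \neg P)).
w3: does not force it.
w4: does not force it.
Worlds forcing the formula: { }.

0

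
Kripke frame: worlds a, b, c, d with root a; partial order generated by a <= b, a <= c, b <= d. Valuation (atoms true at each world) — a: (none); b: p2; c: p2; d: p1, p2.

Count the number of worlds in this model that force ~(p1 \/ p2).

a: does not force it — a ||-/- ~(p1 \/ p2) since b is accessible from a and b ||- p1 \/ p2.
b: does not force it — b ||-/- ~(p1 \/ p2) since b is accessible from b and b ||- p1 \/ p2.
c: does not force it — c ||-/- ~(p1 \/ p2) since c is accessible from c and c ||- p1 \/ p2.
d: does not force it.
Worlds forcing the formula: { }.

0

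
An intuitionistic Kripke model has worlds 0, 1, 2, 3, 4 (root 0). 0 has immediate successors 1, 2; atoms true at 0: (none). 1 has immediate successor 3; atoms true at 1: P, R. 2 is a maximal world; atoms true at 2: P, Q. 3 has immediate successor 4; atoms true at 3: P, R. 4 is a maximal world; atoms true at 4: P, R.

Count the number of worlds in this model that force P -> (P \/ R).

5

0: forces it.
1: forces it.
2: forces it.
3: forces it.
4: forces it.
Worlds forcing the formula: {0, 1, 2, 3, 4}.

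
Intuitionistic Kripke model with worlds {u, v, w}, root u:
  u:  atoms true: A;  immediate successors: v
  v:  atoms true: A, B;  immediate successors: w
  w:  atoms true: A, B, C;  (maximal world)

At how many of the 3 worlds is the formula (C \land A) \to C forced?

u: forces it.
v: forces it.
w: forces it.
Worlds forcing the formula: {u, v, w}.

3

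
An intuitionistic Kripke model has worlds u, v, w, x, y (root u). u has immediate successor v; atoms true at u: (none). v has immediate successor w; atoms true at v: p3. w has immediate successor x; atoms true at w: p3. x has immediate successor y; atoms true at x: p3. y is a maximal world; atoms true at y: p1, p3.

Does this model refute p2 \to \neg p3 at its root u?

u \Vdash p2 \to \neg p3 vacuously: no world accessible from u forces the antecedent p2.
So the root u forces p2 \to \neg p3; the model is not a countermodel.

No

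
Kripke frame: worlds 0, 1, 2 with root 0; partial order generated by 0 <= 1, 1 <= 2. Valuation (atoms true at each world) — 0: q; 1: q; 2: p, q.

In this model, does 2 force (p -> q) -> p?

Yes

2 ||- (p -> q) -> p: every world accessible from 2 that forces p -> q (namely 2) also forces p.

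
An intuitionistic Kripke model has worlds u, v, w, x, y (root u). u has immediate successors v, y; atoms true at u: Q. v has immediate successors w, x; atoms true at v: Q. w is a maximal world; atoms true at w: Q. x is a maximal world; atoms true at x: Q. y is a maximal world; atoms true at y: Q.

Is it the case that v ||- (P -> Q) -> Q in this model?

Yes

v ||- (P -> Q) -> Q: every world accessible from v that forces P -> Q (namely v, w, x) also forces Q.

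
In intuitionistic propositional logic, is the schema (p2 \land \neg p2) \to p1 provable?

Yes

This is an instance of ex falso quodlibet, which is intuitionistically derivable.
No world can force both p2 and \neg p2, so the antecedent p2 \land \neg p2 is never forced and the implication holds vacuously at every world.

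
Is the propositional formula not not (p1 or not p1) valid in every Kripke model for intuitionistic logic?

This is the double negation of excluded middle, which is intuitionistically derivable.
Assuming not (p1 or not p1): from p1 we'd get p1 or not p1, so not p1; but then p1 or not p1 again — contradiction. Hence not not (p1 or not p1).

Yes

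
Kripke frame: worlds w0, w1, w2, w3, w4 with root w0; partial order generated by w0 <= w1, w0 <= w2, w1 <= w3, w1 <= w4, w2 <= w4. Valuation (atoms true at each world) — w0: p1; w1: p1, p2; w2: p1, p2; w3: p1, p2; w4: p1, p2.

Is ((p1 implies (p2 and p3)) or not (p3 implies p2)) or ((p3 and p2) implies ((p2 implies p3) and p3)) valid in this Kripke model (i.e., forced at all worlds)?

Yes

w0 forces ((p1 implies (p2 and p3)) or not (p3 implies p2)) or ((p3 and p2) implies ((p2 implies p3) and p3)) via the disjunct (p3 and p2) implies ((p2 implies p3) and p3).
Since the root w0 forces ((p1 implies (p2 and p3)) or not (p3 implies p2)) or ((p3 and p2) implies ((p2 implies p3) and p3)) and forcing is persistent (monotone upward), every world forces it.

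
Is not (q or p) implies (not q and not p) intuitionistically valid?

This is a constructively valid De Morgan direction (negated disjunction to conjunction of negations), which is intuitionistically derivable.
From not (q or p): if q held then q or p would, contradiction — so not q; similarly not p.

Yes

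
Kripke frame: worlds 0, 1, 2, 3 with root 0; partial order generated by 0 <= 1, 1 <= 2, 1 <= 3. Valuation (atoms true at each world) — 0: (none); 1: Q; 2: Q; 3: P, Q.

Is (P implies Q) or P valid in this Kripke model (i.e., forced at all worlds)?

0 forces (P implies Q) or P via the disjunct P implies Q.
Since the root 0 forces (P implies Q) or P and forcing is persistent (monotone upward), every world forces it.

Yes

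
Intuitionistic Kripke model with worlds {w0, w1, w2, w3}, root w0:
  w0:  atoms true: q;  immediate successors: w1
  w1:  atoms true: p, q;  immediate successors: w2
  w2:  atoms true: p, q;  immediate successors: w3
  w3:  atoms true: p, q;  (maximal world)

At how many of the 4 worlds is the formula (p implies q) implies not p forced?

0

w0: does not force it — w0 does not force (p implies q) implies not p: already at w0 itself, w0 forces p implies q but w0 does not force not p.
w1: does not force it.
w2: does not force it.
w3: does not force it.
Worlds forcing the formula: { }.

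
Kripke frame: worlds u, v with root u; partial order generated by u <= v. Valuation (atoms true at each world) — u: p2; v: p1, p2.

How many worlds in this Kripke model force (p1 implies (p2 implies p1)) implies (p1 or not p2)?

u: does not force it — u does not force (p1 implies (p2 implies p1)) implies (p1 or not p2): already at u itself, u forces p1 implies (p2 implies p1) but u does not force p1 or not p2.
v: forces it.
Worlds forcing the formula: {v}.

1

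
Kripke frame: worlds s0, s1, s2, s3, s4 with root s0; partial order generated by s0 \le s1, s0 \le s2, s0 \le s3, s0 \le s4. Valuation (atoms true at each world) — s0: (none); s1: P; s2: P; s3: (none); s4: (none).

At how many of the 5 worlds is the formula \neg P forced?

2

s0: does not force it — s0 \nVdash \neg P since s1 is accessible from s0 and s1 \Vdash P.
s1: does not force it — s1 \nVdash \neg P since s1 is accessible from s1 and s1 \Vdash P.
s2: does not force it.
s3: forces it.
s4: forces it.
Worlds forcing the formula: {s3, s4}.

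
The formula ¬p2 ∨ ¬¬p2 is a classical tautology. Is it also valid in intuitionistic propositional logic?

No

This is the weak law of excluded middle, which is not intuitionistically valid.
A Kripke countermodel: worlds u0, u1, u2; order generated by u0 ≤ u1, u0 ≤ u2; atoms true at each world — u0:{}; u1:{p2}; u2:{}.
u0 ⊮ ¬p2 ∨ ¬¬p2: neither disjunct is forced at u0.
u0 ⊮ ¬p2 since u1 is accessible from u0 and u1 ⊩ p2.
So the root u0 does not force the formula.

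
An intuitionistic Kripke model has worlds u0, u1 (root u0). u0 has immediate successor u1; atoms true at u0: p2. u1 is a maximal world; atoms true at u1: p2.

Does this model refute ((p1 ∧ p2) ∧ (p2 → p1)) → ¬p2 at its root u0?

u0 ⊩ ((p1 ∧ p2) ∧ (p2 → p1)) → ¬p2 vacuously: no world accessible from u0 forces the antecedent (p1 ∧ p2) ∧ (p2 → p1).
So the root u0 forces ((p1 ∧ p2) ∧ (p2 → p1)) → ¬p2; the model is not a countermodel.

No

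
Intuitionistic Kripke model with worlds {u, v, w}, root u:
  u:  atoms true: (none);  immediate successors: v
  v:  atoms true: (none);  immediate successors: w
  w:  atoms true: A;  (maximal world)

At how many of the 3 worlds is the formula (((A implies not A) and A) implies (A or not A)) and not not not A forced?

u: does not force it — u does not force (((A implies not A) and A) implies (A or not A)) and not not not A since u fails not not not A.
v: does not force it.
w: does not force it.
Worlds forcing the formula: { }.

0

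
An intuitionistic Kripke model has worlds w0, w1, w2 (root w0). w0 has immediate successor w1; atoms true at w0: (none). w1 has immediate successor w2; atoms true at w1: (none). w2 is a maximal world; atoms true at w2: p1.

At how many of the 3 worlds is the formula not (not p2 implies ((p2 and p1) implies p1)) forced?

0

w0: does not force it — w0 does not force not (not p2 implies ((p2 and p1) implies p1)) since w0 is accessible from w0 and w0 forces not p2 implies ((p2 and p1) implies p1).
w1: does not force it.
w2: does not force it.
Worlds forcing the formula: { }.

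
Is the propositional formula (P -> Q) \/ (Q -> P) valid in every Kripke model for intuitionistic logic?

This is the Gödel–Dummett linearity axiom, which is not intuitionistically valid.
A Kripke countermodel: worlds a, b, c; order generated by a <= b, a <= c; atoms true at each world — a:{}; b:{P}; c:{Q}.
a ||-/- (P -> Q) \/ (Q -> P): neither disjunct is forced at a.
a ||-/- P -> Q: at the accessible world b, b ||- P but b ||-/- Q.
b lacks atom Q, so b ||-/- Q.
So the root a does not force the formula.

No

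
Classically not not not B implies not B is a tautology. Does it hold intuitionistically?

This is triple-negation reduction, which is intuitionistically derivable.
Assume not not not B and suppose B. Then not not B (double-negation introduction), contradicting not not not B. So not B.

Yes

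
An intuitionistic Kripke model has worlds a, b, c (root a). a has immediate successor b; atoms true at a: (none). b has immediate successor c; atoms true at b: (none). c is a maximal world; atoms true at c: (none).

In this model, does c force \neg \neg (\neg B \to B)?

No

c \nVdash \neg \neg (\neg B \to B) since c is accessible from c and c \Vdash \neg (\neg B \to B).
c \Vdash \neg (\neg B \to B): no world accessible from c forces \neg B \to B.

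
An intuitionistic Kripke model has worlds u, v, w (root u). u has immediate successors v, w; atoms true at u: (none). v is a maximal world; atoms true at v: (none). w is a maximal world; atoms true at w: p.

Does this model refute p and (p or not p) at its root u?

Yes

u does not force p and (p or not p) since u fails p.
So the root u does not force p and (p or not p); the model is a countermodel.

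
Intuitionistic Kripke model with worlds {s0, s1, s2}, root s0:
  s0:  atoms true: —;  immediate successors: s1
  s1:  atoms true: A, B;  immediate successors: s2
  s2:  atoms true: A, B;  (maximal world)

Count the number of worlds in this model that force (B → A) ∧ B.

2

s0: does not force it — s0 ⊮ (B → A) ∧ B since s0 fails B.
s1: forces it.
s2: forces it.
Worlds forcing the formula: {s1, s2}.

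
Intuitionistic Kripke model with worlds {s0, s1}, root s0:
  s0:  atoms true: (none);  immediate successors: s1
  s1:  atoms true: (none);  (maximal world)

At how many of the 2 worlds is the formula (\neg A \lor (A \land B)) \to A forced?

s0: does not force it — s0 \nVdash (\neg A \lor (A \land B)) \to A: already at s0 itself, s0 \Vdash \neg A \lor (A \land B) but s0 \nVdash A.
s1: does not force it.
Worlds forcing the formula: { }.

0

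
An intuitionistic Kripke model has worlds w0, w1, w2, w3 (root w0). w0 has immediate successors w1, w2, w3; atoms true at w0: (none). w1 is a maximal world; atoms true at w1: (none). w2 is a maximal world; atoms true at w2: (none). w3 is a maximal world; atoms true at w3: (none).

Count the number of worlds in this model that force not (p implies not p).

0

w0: does not force it — w0 does not force not (p implies not p) since w0 is accessible from w0 and w0 forces p implies not p.
w1: does not force it — w1 does not force not (p implies not p) since w1 is accessible from w1 and w1 forces p implies not p.
w2: does not force it — w2 does not force not (p implies not p) since w2 is accessible from w2 and w2 forces p implies not p.
w3: does not force it.
Worlds forcing the formula: { }.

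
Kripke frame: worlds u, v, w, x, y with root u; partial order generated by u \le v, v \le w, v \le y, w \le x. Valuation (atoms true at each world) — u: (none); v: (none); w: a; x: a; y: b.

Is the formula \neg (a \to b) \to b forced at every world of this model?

Not every world: u \nVdash \neg (a \to b) \to b.
u \nVdash \neg (a \to b) \to b: at the accessible world w, w \Vdash \neg (a \to b) but w \nVdash b.
w lacks atom b, so w \nVdash b.

No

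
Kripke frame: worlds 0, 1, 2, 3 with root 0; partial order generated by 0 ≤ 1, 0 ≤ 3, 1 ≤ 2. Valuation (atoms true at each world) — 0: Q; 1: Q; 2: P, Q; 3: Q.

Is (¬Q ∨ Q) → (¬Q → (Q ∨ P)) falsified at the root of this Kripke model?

No

0 ⊩ (¬Q ∨ Q) → (¬Q → (Q ∨ P)): every world accessible from 0 that forces ¬Q ∨ Q (namely 0, 1, 2, 3) also forces ¬Q → (Q ∨ P).
So the root 0 forces (¬Q ∨ Q) → (¬Q → (Q ∨ P)); the model is not a countermodel.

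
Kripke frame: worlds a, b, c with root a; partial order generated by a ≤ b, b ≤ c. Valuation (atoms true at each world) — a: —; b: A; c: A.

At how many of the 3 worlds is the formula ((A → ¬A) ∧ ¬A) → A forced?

3

a: forces it.
b: forces it.
c: forces it.
Worlds forcing the formula: {a, b, c}.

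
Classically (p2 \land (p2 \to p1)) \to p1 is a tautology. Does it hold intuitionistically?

This is modus ponens in implicational form, which is intuitionistically derivable.
If a world forces p2 and p2 \to p1, then applying the implication at that world (which is accessible from itself) gives p1.

Yes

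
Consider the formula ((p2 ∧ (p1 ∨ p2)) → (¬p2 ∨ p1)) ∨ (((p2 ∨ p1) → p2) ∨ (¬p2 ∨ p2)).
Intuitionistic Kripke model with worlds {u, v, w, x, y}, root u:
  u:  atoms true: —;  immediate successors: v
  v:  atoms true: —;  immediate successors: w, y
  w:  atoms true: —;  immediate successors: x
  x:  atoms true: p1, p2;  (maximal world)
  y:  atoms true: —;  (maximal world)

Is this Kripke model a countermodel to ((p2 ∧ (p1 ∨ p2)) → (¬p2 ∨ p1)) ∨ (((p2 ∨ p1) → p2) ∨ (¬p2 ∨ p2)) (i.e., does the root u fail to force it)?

No

u ⊩ ((p2 ∧ (p1 ∨ p2)) → (¬p2 ∨ p1)) ∨ (((p2 ∨ p1) → p2) ∨ (¬p2 ∨ p2)) via the disjunct (p2 ∧ (p1 ∨ p2)) → (¬p2 ∨ p1).
So the root u forces ((p2 ∧ (p1 ∨ p2)) → (¬p2 ∨ p1)) ∨ (((p2 ∨ p1) → p2) ∨ (¬p2 ∨ p2)); the model is not a countermodel.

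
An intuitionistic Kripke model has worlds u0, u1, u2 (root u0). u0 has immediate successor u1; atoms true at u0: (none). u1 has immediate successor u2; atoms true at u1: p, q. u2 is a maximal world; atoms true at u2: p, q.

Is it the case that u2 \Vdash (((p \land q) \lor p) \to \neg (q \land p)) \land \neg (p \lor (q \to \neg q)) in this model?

No

u2 \nVdash (((p \land q) \lor p) \to \neg (q \land p)) \land \neg (p \lor (q \to \neg q)) since u2 fails ((p \land q) \lor p) \to \neg (q \land p).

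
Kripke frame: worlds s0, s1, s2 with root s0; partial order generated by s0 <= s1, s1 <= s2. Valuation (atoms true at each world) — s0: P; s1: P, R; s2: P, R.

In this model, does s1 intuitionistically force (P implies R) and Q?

s1 does not force (P implies R) and Q since s1 fails Q.

No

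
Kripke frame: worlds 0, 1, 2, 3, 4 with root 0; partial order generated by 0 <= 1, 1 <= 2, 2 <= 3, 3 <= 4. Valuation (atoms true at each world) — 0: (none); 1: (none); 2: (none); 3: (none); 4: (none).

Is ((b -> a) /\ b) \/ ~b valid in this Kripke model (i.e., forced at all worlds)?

0 ||- ((b -> a) /\ b) \/ ~b via the disjunct ~b.
Since the root 0 forces ((b -> a) /\ b) \/ ~b and forcing is persistent (monotone upward), every world forces it.

Yes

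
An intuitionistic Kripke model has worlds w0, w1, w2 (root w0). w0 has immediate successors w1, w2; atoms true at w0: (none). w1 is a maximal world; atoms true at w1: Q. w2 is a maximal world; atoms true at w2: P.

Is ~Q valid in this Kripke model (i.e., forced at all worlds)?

Not every world: w0 ||-/- ~Q.
w0 ||-/- ~Q since w1 is accessible from w0 and w1 ||- Q.

No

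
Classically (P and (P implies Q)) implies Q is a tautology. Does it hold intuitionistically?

Yes

This is modus ponens in implicational form, which is intuitionistically derivable.
If a world forces P and P implies Q, then applying the implication at that world (which is accessible from itself) gives Q.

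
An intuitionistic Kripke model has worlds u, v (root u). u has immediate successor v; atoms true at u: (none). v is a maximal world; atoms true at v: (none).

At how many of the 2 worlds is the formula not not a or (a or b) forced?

0

u: does not force it — u does not force not not a or (a or b): neither disjunct is forced at u.
v: does not force it — v does not force not not a or (a or b): neither disjunct is forced at v.
Worlds forcing the formula: { }.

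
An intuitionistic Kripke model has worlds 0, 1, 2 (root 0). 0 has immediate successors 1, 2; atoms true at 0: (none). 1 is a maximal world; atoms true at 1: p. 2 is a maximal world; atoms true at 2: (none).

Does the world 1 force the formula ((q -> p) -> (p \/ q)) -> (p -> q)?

1 ||-/- ((q -> p) -> (p \/ q)) -> (p -> q): already at 1 itself, 1 ||- (q -> p) -> (p \/ q) but 1 ||-/- p -> q.
1 ||-/- p -> q: already at 1 itself, 1 ||- p but 1 ||-/- q.
1 lacks atom q, so 1 ||-/- q.

No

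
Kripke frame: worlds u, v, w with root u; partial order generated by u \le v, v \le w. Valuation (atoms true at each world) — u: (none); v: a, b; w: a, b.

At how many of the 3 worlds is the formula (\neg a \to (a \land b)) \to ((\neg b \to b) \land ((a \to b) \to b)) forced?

u: does not force it — u \nVdash (\neg a \to (a \land b)) \to ((\neg b \to b) \land ((a \to b) \to b)): already at u itself, u \Vdash \neg a \to (a \land b) but u \nVdash (\neg b \to b) \land ((a \to b) \to b).
v: forces it.
w: forces it.
Worlds forcing the formula: {v, w}.

2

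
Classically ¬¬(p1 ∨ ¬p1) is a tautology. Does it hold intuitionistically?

Yes

This is the double negation of excluded middle, which is intuitionistically derivable.
Assuming ¬(p1 ∨ ¬p1): from p1 we'd get p1 ∨ ¬p1, so ¬p1; but then p1 ∨ ¬p1 again — contradiction. Hence ¬¬(p1 ∨ ¬p1).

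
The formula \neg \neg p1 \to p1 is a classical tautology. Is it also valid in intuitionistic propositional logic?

This is double-negation elimination, which is not intuitionistically valid.
A Kripke countermodel: worlds w0, w1; order generated by w0 \le w1; atoms true at each world — w0:{}; w1:{p1}.
w0 \nVdash \neg \neg p1 \to p1: already at w0 itself, w0 \Vdash \neg \neg p1 but w0 \nVdash p1.
w0 lacks atom p1, so w0 \nVdash p1.
So the root w0 does not force the formula.

No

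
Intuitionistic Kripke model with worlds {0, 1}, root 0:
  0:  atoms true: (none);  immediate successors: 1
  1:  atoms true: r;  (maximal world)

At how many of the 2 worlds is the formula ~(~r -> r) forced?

0

0: does not force it — 0 ||-/- ~(~r -> r) since 0 is accessible from 0 and 0 ||- ~r -> r.
1: does not force it — 1 ||-/- ~(~r -> r) since 1 is accessible from 1 and 1 ||- ~r -> r.
Worlds forcing the formula: { }.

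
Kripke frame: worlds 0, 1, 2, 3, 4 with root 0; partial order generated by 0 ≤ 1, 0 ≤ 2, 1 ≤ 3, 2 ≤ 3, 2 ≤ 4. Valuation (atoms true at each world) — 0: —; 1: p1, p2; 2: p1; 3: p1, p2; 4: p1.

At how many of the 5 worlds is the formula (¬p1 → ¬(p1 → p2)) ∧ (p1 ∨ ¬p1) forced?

4

0: does not force it — 0 ⊮ (¬p1 → ¬(p1 → p2)) ∧ (p1 ∨ ¬p1) since 0 fails p1 ∨ ¬p1.
1: forces it.
2: forces it.
3: forces it.
4: forces it.
Worlds forcing the formula: {1, 2, 3, 4}.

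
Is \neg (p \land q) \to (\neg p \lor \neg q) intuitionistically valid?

This is the constructively invalid direction of De Morgan's law for conjunction, which is not intuitionistically valid.
A Kripke countermodel: worlds 0, 1, 2; order generated by 0 \le 1, 0 \le 2; atoms true at each world — 0:{}; 1:{p}; 2:{q}.
0 \nVdash \neg (p \land q) \to (\neg p \lor \neg q): already at 0 itself, 0 \Vdash \neg (p \land q) but 0 \nVdash \neg p \lor \neg q.
0 \nVdash \neg p \lor \neg q: neither disjunct is forced at 0.
0 \nVdash \neg p since 1 is accessible from 0 and 1 \Vdash p.
So the root 0 does not force the formula.

No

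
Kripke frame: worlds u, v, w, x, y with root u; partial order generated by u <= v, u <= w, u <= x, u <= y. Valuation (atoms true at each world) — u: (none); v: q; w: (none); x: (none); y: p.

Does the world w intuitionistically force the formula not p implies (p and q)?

w does not force not p implies (p and q): already at w itself, w forces not p but w does not force p and q.
w does not force p and q since w fails p.

No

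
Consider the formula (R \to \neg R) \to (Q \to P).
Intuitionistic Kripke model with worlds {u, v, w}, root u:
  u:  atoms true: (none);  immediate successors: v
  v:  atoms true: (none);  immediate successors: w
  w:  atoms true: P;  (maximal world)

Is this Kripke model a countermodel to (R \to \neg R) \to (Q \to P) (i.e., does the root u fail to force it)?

u \Vdash (R \to \neg R) \to (Q \to P): every world accessible from u that forces R \to \neg R (namely u, v, w) also forces Q \to P.
So the root u forces (R \to \neg R) \to (Q \to P); the model is not a countermodel.

No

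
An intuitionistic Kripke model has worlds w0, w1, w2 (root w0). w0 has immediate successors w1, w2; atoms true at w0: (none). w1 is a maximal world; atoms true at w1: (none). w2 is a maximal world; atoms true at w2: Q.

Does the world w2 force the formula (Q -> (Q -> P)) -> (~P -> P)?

w2 ||- (Q -> (Q -> P)) -> (~P -> P) vacuously: no world accessible from w2 forces the antecedent Q -> (Q -> P).

Yes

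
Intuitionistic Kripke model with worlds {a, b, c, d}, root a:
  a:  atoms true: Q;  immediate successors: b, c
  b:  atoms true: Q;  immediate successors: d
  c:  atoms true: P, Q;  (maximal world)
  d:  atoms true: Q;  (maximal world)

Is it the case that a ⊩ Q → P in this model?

a ⊮ Q → P: already at a itself, a ⊩ Q but a ⊮ P.
a lacks atom P, so a ⊮ P.

No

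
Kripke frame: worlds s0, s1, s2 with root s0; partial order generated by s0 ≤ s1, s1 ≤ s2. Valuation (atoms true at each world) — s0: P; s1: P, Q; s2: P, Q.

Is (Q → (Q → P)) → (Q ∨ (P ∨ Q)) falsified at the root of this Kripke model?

No

s0 ⊩ (Q → (Q → P)) → (Q ∨ (P ∨ Q)): every world accessible from s0 that forces Q → (Q → P) (namely s0, s1, s2) also forces Q ∨ (P ∨ Q).
So the root s0 forces (Q → (Q → P)) → (Q ∨ (P ∨ Q)); the model is not a countermodel.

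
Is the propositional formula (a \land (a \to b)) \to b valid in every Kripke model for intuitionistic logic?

This is modus ponens in implicational form, which is intuitionistically derivable.
If a world forces a and a \to b, then applying the implication at that world (which is accessible from itself) gives b.

Yes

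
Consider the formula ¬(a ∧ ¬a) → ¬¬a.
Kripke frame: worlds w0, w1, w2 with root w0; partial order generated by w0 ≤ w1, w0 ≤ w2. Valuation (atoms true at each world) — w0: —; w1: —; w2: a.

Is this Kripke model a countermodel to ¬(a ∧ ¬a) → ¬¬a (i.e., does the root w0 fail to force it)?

w0 ⊮ ¬(a ∧ ¬a) → ¬¬a: already at w0 itself, w0 ⊩ ¬(a ∧ ¬a) but w0 ⊮ ¬¬a.
w0 ⊮ ¬¬a since w1 is accessible from w0 and w1 ⊩ ¬a.
w1 ⊩ ¬a: no world accessible from w1 forces a.
So the root w0 does not force ¬(a ∧ ¬a) → ¬¬a; the model is a countermodel.

Yes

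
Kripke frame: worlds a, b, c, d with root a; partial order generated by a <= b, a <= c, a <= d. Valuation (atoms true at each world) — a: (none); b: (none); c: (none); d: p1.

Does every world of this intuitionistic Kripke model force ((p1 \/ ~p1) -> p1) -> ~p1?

No

Not every world: a ||-/- ((p1 \/ ~p1) -> p1) -> ~p1.
a ||-/- ((p1 \/ ~p1) -> p1) -> ~p1: at the accessible world d, d ||- (p1 \/ ~p1) -> p1 but d ||-/- ~p1.
d ||-/- ~p1 since d is accessible from d and d ||- p1.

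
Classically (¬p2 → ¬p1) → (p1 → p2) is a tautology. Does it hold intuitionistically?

This is the converse of contraposition, which is not intuitionistically valid.
A Kripke countermodel: worlds 0, 1; order generated by 0 ≤ 1; atoms true at each world — 0:{p1}; 1:{p1,p2}.
0 ⊮ (¬p2 → ¬p1) → (p1 → p2): already at 0 itself, 0 ⊩ ¬p2 → ¬p1 but 0 ⊮ p1 → p2.
0 ⊮ p1 → p2: already at 0 itself, 0 ⊩ p1 but 0 ⊮ p2.
0 lacks atom p2, so 0 ⊮ p2.
So the root 0 does not force the formula.

No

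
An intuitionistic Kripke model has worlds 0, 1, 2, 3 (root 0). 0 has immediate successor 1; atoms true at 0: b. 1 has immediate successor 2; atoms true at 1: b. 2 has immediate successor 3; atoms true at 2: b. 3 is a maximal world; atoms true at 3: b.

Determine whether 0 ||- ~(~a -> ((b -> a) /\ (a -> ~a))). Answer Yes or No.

0 ||- ~(~a -> ((b -> a) /\ (a -> ~a))): no world accessible from 0 forces ~a -> ((b -> a) /\ (a -> ~a)).

Yes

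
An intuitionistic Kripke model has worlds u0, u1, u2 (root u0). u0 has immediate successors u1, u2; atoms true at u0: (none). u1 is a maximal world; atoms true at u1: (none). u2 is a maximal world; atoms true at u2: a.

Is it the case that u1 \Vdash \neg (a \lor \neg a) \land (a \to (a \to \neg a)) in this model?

u1 \nVdash \neg (a \lor \neg a) \land (a \to (a \to \neg a)) since u1 fails \neg (a \lor \neg a).

No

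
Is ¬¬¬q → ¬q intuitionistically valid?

This is triple-negation reduction, which is intuitionistically derivable.
Assume ¬¬¬q and suppose q. Then ¬¬q (double-negation introduction), contradicting ¬¬¬q. So ¬q.

Yes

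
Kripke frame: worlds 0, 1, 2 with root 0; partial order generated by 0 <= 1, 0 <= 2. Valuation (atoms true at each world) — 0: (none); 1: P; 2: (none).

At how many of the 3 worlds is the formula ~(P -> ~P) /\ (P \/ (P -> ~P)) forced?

0: does not force it — 0 ||-/- ~(P -> ~P) /\ (P \/ (P -> ~P)) since 0 fails ~(P -> ~P).
1: forces it.
2: does not force it — 2 ||-/- ~(P -> ~P) /\ (P \/ (P -> ~P)) since 2 fails ~(P -> ~P).
Worlds forcing the formula: {1}.

1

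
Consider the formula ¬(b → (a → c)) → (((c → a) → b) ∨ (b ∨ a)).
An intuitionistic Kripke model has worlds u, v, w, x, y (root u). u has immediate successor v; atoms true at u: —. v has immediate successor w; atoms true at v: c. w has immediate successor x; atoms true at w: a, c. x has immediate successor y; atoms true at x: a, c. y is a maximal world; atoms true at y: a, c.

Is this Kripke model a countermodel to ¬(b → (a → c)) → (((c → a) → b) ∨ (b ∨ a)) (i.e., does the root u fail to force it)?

u ⊩ ¬(b → (a → c)) → (((c → a) → b) ∨ (b ∨ a)) vacuously: no world accessible from u forces the antecedent ¬(b → (a → c)).
So the root u forces ¬(b → (a → c)) → (((c → a) → b) ∨ (b ∨ a)); the model is not a countermodel.

No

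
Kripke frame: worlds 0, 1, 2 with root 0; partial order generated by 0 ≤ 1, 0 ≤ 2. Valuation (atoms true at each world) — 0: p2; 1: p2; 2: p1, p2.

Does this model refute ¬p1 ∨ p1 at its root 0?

0 ⊮ ¬p1 ∨ p1: neither disjunct is forced at 0.
0 ⊮ ¬p1 since 2 is accessible from 0 and 2 ⊩ p1.
So the root 0 does not force ¬p1 ∨ p1; the model is a countermodel.

Yes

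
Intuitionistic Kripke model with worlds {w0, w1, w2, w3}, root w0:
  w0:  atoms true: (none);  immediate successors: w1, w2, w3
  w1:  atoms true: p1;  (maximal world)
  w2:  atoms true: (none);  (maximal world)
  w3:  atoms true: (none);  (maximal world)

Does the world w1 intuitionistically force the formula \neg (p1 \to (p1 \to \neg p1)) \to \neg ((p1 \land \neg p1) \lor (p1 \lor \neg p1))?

No

w1 \nVdash \neg (p1 \to (p1 \to \neg p1)) \to \neg ((p1 \land \neg p1) \lor (p1 \lor \neg p1)): already at w1 itself, w1 \Vdash \neg (p1 \to (p1 \to \neg p1)) but w1 \nVdash \neg ((p1 \land \neg p1) \lor (p1 \lor \neg p1)).
w1 \nVdash \neg ((p1 \land \neg p1) \lor (p1 \lor \neg p1)) since w1 is accessible from w1 and w1 \Vdash (p1 \land \neg p1) \lor (p1 \lor \neg p1).
w1 \Vdash (p1 \land \neg p1) \lor (p1 \lor \neg p1) via the disjunct p1 \lor \neg p1.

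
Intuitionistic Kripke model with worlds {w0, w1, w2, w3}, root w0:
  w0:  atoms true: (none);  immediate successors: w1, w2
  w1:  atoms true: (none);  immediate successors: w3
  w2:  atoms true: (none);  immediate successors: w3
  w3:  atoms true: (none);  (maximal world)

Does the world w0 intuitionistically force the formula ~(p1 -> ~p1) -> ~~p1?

Yes

w0 ||- ~(p1 -> ~p1) -> ~~p1 vacuously: no world accessible from w0 forces the antecedent ~(p1 -> ~p1).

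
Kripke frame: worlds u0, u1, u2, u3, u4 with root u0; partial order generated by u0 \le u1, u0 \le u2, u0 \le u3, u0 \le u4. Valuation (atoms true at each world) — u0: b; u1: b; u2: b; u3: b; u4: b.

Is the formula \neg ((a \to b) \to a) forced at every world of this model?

u0 \Vdash \neg ((a \to b) \to a): no world accessible from u0 forces (a \to b) \to a.
Since the root u0 forces \neg ((a \to b) \to a) and forcing is persistent (monotone upward), every world forces it.

Yes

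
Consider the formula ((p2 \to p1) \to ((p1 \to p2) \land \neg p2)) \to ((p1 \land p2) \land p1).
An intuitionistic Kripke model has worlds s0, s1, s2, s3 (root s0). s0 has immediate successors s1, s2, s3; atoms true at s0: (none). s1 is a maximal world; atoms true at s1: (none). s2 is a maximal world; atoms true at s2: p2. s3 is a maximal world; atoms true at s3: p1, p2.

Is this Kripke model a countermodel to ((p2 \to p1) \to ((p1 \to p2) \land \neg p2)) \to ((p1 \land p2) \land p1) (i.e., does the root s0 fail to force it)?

s0 \nVdash ((p2 \to p1) \to ((p1 \to p2) \land \neg p2)) \to ((p1 \land p2) \land p1): at the accessible world s1, s1 \Vdash (p2 \to p1) \to ((p1 \to p2) \land \neg p2) but s1 \nVdash (p1 \land p2) \land p1.
s1 \nVdash (p1 \land p2) \land p1 since s1 fails p1 \land p2.
So the root s0 does not force ((p2 \to p1) \to ((p1 \to p2) \land \neg p2)) \to ((p1 \land p2) \land p1); the model is a countermodel.

Yes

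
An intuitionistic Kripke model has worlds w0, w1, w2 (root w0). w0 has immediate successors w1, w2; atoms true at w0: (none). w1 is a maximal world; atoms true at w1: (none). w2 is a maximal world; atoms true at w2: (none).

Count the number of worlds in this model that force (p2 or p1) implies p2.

3

w0: forces it.
w1: forces it.
w2: forces it.
Worlds forcing the formula: {w0, w1, w2}.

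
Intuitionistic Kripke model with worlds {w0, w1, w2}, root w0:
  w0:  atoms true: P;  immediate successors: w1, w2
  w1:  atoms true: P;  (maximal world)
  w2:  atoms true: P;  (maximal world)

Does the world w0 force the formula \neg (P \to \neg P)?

Yes

w0 \Vdash \neg (P \to \neg P): no world accessible from w0 forces P \to \neg P.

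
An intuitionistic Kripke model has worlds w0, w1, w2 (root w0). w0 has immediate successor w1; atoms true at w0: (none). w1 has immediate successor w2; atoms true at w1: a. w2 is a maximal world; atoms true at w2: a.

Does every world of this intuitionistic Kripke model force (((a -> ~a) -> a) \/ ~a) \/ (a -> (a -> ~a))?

Yes

w0 ||- (((a -> ~a) -> a) \/ ~a) \/ (a -> (a -> ~a)) via the disjunct ((a -> ~a) -> a) \/ ~a.
Since the root w0 forces (((a -> ~a) -> a) \/ ~a) \/ (a -> (a -> ~a)) and forcing is persistent (monotone upward), every world forces it.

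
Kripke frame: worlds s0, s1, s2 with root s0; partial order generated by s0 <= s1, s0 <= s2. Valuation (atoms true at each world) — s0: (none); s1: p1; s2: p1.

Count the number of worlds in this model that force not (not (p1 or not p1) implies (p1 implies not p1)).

s0: does not force it — s0 does not force not (not (p1 or not p1) implies (p1 implies not p1)) since s0 is accessible from s0 and s0 forces not (p1 or not p1) implies (p1 implies not p1).
s1: does not force it.
s2: does not force it.
Worlds forcing the formula: { }.

0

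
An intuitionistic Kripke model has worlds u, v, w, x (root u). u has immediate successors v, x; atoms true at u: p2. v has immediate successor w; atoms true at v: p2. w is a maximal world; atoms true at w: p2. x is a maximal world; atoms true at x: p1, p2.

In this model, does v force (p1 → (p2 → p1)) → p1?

v ⊮ (p1 → (p2 → p1)) → p1: already at v itself, v ⊩ p1 → (p2 → p1) but v ⊮ p1.
v lacks atom p1, so v ⊮ p1.

No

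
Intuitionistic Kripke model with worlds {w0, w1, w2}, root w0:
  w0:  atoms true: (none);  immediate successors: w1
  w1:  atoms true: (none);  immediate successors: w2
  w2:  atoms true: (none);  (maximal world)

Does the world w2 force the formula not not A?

w2 does not force not not A since w2 is accessible from w2 and w2 forces not A.
w2 forces not A: no world accessible from w2 forces A.

No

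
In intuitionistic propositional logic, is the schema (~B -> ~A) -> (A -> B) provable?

This is the converse of contraposition, which is not intuitionistically valid.
A Kripke countermodel: worlds a, b; order generated by a <= b; atoms true at each world — a:{A}; b:{A,B}.
a ||-/- (~B -> ~A) -> (A -> B): already at a itself, a ||- ~B -> ~A but a ||-/- A -> B.
a ||-/- A -> B: already at a itself, a ||- A but a ||-/- B.
a lacks atom B, so a ||-/- B.
So the root a does not force the formula.

No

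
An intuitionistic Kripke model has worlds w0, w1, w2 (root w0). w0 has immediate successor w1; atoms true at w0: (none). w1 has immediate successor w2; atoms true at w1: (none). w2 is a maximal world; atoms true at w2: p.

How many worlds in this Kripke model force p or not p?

1

w0: does not force it — w0 does not force p or not p: neither disjunct is forced at w0.
w1: does not force it — w1 does not force p or not p: neither disjunct is forced at w1.
w2: forces it.
Worlds forcing the formula: {w2}.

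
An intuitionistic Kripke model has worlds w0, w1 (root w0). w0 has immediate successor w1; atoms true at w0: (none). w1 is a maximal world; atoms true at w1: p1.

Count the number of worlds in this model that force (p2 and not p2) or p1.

w0: does not force it — w0 does not force (p2 and not p2) or p1: neither disjunct is forced at w0.
w1: forces it.
Worlds forcing the formula: {w1}.

1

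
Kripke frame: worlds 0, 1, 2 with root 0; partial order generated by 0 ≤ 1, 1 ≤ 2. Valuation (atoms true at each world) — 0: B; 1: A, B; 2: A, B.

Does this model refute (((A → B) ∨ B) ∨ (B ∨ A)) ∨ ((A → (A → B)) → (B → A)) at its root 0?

0 ⊩ (((A → B) ∨ B) ∨ (B ∨ A)) ∨ ((A → (A → B)) → (B → A)) via the disjunct ((A → B) ∨ B) ∨ (B ∨ A).
So the root 0 forces (((A → B) ∨ B) ∨ (B ∨ A)) ∨ ((A → (A → B)) → (B → A)); the model is not a countermodel.

No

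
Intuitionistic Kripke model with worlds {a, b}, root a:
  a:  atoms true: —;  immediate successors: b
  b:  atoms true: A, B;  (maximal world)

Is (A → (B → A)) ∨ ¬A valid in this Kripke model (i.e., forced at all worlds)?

Yes

a ⊩ (A → (B → A)) ∨ ¬A via the disjunct A → (B → A).
Since the root a forces (A → (B → A)) ∨ ¬A and forcing is persistent (monotone upward), every world forces it.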